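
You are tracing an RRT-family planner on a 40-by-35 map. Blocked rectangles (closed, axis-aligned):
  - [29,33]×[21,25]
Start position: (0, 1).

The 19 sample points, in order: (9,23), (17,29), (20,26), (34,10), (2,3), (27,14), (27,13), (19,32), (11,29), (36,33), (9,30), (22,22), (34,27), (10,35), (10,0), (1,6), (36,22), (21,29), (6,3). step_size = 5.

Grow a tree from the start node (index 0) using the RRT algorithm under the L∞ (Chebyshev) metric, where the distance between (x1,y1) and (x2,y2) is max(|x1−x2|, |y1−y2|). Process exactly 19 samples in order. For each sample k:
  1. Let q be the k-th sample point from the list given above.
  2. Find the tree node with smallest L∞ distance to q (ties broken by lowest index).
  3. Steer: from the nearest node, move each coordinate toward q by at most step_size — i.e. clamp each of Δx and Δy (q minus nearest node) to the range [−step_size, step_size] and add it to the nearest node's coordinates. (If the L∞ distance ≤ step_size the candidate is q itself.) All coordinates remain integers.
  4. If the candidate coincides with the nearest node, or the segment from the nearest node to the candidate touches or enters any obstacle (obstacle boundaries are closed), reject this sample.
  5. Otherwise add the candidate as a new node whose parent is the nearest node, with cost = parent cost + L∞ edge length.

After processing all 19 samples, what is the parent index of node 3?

Parent of node 3: 2

1. q=(9,23) nearest=0 d=22 new=(5,6) → add node 1 parent=0 cost=5
2. q=(17,29) nearest=1 d=23 new=(10,11) → add node 2 parent=1 cost=10
3. q=(20,26) nearest=2 d=15 new=(15,16) → add node 3 parent=2 cost=15
4. q=(34,10) nearest=3 d=19 new=(20,11) → add node 4 parent=3 cost=20
5. q=(2,3) nearest=0 d=2 new=(2,3) → add node 5 parent=0 cost=2
6. q=(27,14) nearest=4 d=7 new=(25,14) → add node 6 parent=4 cost=25
7. q=(27,13) nearest=6 d=2 new=(27,13) → add node 7 parent=6 cost=27
8. q=(19,32) nearest=3 d=16 new=(19,21) → add node 8 parent=3 cost=20
9. q=(11,29) nearest=8 d=8 new=(14,26) → add node 9 parent=8 cost=25
10. q=(36,33) nearest=8 d=17 new=(24,26) → add node 10 parent=8 cost=25
11. q=(9,30) nearest=9 d=5 new=(9,30) → add node 11 parent=9 cost=30
12. q=(22,22) nearest=8 d=3 new=(22,22) → add node 12 parent=8 cost=23
13. q=(34,27) nearest=10 d=10 new=(29,27) → add node 13 parent=10 cost=30
14. q=(10,35) nearest=11 d=5 new=(10,35) → add node 14 parent=11 cost=35
15. q=(10,0) nearest=1 d=6 new=(10,1) → add node 15 parent=1 cost=10
16. q=(1,6) nearest=5 d=3 new=(1,6) → add node 16 parent=5 cost=5
17. q=(36,22) nearest=13 d=7 new=(34,22) → blocked by [29,33]×[21,25], reject
18. q=(21,29) nearest=10 d=3 new=(21,29) → add node 17 parent=10 cost=28
19. q=(6,3) nearest=1 d=3 new=(6,3) → add node 18 parent=1 cost=8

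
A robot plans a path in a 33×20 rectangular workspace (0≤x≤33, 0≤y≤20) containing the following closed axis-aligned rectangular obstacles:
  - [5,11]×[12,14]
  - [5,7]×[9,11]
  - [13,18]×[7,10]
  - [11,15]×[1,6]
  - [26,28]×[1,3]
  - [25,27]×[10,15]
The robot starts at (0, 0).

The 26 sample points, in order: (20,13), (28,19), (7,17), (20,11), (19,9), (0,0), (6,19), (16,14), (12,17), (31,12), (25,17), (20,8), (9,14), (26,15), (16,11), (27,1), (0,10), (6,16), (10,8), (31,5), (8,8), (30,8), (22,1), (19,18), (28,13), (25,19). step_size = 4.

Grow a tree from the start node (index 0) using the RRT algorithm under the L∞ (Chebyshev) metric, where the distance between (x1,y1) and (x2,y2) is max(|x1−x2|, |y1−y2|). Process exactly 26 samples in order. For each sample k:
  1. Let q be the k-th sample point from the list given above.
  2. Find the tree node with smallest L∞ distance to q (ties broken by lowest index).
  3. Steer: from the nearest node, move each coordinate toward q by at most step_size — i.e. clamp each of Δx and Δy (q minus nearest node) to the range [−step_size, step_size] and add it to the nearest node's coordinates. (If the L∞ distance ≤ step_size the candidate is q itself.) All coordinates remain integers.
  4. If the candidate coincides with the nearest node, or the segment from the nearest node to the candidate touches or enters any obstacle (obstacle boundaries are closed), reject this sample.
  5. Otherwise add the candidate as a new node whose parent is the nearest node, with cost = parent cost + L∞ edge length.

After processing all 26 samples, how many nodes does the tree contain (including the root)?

1. q=(20,13) nearest=0 d=20 new=(4,4) → add node 1 parent=0 cost=4
2. q=(28,19) nearest=1 d=24 new=(8,8) → add node 2 parent=1 cost=8
3. q=(7,17) nearest=2 d=9 new=(7,12) → blocked by [5,11]×[12,14], reject
4. q=(20,11) nearest=2 d=12 new=(12,11) → add node 3 parent=2 cost=12
5. q=(19,9) nearest=3 d=7 new=(16,9) → blocked by [13,18]×[7,10], reject
6. q=(0,0) nearest=0 d=0 → coincident, reject
7. q=(6,19) nearest=3 d=8 new=(8,15) → blocked by [5,11]×[12,14], reject
8. q=(16,14) nearest=3 d=4 new=(16,14) → add node 4 parent=3 cost=16
9. q=(12,17) nearest=4 d=4 new=(12,17) → add node 5 parent=4 cost=20
10. q=(31,12) nearest=4 d=15 new=(20,12) → add node 6 parent=4 cost=20
11. q=(25,17) nearest=6 d=5 new=(24,16) → add node 7 parent=6 cost=24
12. q=(20,8) nearest=6 d=4 new=(20,8) → add node 8 parent=6 cost=24
13. q=(9,14) nearest=3 d=3 new=(9,14) → blocked by [5,11]×[12,14], reject
14. q=(26,15) nearest=7 d=2 new=(26,15) → blocked by [25,27]×[10,15], reject
15. q=(16,11) nearest=4 d=3 new=(16,11) → add node 9 parent=4 cost=19
16. q=(27,1) nearest=8 d=7 new=(24,4) → add node 10 parent=8 cost=28
17. q=(0,10) nearest=1 d=6 new=(0,8) → add node 11 parent=1 cost=8
18. q=(6,16) nearest=3 d=6 new=(8,15) → blocked by [5,11]×[12,14], reject
19. q=(10,8) nearest=2 d=2 new=(10,8) → add node 12 parent=2 cost=10
20. q=(31,5) nearest=10 d=7 new=(28,5) → add node 13 parent=10 cost=32
21. q=(8,8) nearest=2 d=0 → coincident, reject
22. q=(30,8) nearest=13 d=3 new=(30,8) → add node 14 parent=13 cost=35
23. q=(22,1) nearest=10 d=3 new=(22,1) → add node 15 parent=10 cost=31
24. q=(19,18) nearest=4 d=4 new=(19,18) → add node 16 parent=4 cost=20
25. q=(28,13) nearest=7 d=4 new=(28,13) → blocked by [25,27]×[10,15], reject
26. q=(25,19) nearest=7 d=3 new=(25,19) → add node 17 parent=7 cost=27

Node count: 18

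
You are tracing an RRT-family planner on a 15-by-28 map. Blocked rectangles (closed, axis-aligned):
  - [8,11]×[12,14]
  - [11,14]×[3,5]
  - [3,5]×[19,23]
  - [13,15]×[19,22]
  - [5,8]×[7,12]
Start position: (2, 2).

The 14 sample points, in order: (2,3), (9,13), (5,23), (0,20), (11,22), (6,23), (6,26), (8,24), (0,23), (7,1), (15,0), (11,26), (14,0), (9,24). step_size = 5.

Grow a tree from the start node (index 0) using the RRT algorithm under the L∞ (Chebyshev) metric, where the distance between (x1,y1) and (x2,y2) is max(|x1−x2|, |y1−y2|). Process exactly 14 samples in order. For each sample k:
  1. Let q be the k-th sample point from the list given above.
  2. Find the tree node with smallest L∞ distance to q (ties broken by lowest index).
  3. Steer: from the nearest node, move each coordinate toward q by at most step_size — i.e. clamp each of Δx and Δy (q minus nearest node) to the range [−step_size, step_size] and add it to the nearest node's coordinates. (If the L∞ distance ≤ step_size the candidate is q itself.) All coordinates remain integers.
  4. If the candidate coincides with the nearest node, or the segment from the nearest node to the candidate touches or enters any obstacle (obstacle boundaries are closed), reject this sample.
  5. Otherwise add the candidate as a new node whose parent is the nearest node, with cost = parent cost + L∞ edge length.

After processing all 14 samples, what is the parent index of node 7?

Parent of node 7: 0

1. q=(2,3) nearest=0 d=1 new=(2,3) → add node 1 parent=0 cost=1
2. q=(9,13) nearest=1 d=10 new=(7,8) → blocked by [5,8]×[7,12], reject
3. q=(5,23) nearest=1 d=20 new=(5,8) → blocked by [5,8]×[7,12], reject
4. q=(0,20) nearest=1 d=17 new=(0,8) → add node 2 parent=1 cost=6
5. q=(11,22) nearest=2 d=14 new=(5,13) → add node 3 parent=2 cost=11
6. q=(6,23) nearest=3 d=10 new=(6,18) → add node 4 parent=3 cost=16
7. q=(6,26) nearest=4 d=8 new=(6,23) → add node 5 parent=4 cost=21
8. q=(8,24) nearest=5 d=2 new=(8,24) → add node 6 parent=5 cost=23
9. q=(0,23) nearest=4 d=6 new=(1,23) → blocked by [3,5]×[19,23], reject
10. q=(7,1) nearest=0 d=5 new=(7,1) → add node 7 parent=0 cost=5
11. q=(15,0) nearest=7 d=8 new=(12,0) → add node 8 parent=7 cost=10
12. q=(11,26) nearest=6 d=3 new=(11,26) → add node 9 parent=6 cost=26
13. q=(14,0) nearest=8 d=2 new=(14,0) → add node 10 parent=8 cost=12
14. q=(9,24) nearest=6 d=1 new=(9,24) → add node 11 parent=6 cost=24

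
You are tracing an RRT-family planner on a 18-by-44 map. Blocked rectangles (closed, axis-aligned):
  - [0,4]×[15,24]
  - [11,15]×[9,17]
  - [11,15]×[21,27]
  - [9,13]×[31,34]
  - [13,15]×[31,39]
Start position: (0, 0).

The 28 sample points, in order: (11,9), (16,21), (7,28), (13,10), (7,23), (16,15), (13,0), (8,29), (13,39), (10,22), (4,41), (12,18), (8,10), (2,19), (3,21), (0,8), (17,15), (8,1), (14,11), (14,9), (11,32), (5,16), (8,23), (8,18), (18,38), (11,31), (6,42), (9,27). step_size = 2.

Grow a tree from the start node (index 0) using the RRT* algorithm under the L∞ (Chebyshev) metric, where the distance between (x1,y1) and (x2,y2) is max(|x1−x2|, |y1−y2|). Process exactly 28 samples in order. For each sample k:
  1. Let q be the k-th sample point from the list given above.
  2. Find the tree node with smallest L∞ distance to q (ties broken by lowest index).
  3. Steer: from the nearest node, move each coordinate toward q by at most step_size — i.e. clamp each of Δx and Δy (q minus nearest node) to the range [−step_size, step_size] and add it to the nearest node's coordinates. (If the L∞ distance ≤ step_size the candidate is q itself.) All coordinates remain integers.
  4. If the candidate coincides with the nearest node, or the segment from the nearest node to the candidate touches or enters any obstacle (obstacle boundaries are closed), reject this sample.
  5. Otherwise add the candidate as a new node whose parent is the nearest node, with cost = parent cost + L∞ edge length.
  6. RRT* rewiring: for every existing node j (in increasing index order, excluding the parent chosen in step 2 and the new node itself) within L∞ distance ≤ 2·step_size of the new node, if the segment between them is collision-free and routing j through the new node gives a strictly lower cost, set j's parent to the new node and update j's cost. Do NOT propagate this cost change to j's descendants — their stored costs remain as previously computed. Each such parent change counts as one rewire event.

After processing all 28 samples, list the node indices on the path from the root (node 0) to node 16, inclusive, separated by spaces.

Path: 0 1 2 3 4 5 8 9 10 11 13 16

1. q=(11,9) nearest=0 d=11 new=(2,2) → add node 1 parent=0 cost=2
2. q=(16,21) nearest=1 d=19 new=(4,4) → add node 2 parent=1 cost=4
3. q=(7,28) nearest=2 d=24 new=(6,6) → add node 3 parent=2 cost=6
4. q=(13,10) nearest=3 d=7 new=(8,8) → add node 4 parent=3 cost=8
5. q=(7,23) nearest=4 d=15 new=(7,10) → add node 5 parent=4 cost=10
6. q=(16,15) nearest=4 d=8 new=(10,10) → add node 6 parent=4 cost=10
7. q=(13,0) nearest=3 d=7 new=(8,4) → add node 7 parent=3 cost=8
8. q=(8,29) nearest=5 d=19 new=(8,12) → add node 8 parent=5 cost=12
9. q=(13,39) nearest=8 d=27 new=(10,14) → add node 9 parent=8 cost=14
10. q=(10,22) nearest=9 d=8 new=(10,16) → add node 10 parent=9 cost=16
11. q=(4,41) nearest=10 d=25 new=(8,18) → add node 11 parent=10 cost=18
12. q=(12,18) nearest=10 d=2 new=(12,18) → blocked by [11,15]×[9,17], reject
13. q=(8,10) nearest=5 d=1 new=(8,10) → add node 12 parent=5 cost=11
14. q=(2,19) nearest=11 d=6 new=(6,19) → add node 13 parent=11 cost=20
15. q=(3,21) nearest=13 d=3 new=(4,21) → blocked by [0,4]×[15,24], reject
16. q=(0,8) nearest=2 d=4 new=(2,6) → add node 14 parent=2 cost=6
17. q=(17,15) nearest=6 d=7 new=(12,12) → blocked by [11,15]×[9,17], reject
18. q=(8,1) nearest=7 d=3 new=(8,2) → add node 15 parent=7 cost=10
19. q=(14,11) nearest=6 d=4 new=(12,11) → blocked by [11,15]×[9,17], reject
20. q=(14,9) nearest=6 d=4 new=(12,9) → blocked by [11,15]×[9,17], reject
21. q=(11,32) nearest=13 d=13 new=(8,21) → add node 16 parent=13 cost=22
22. q=(5,16) nearest=11 d=3 new=(6,16) → add node 17 parent=11 cost=20
23. q=(8,23) nearest=16 d=2 new=(8,23) → add node 18 parent=16 cost=24
24. q=(8,18) nearest=11 d=0 → coincident, reject
25. q=(18,38) nearest=18 d=15 new=(10,25) → add node 19 parent=18 cost=26
26. q=(11,31) nearest=19 d=6 new=(11,27) → blocked by [11,15]×[21,27], reject
27. q=(6,42) nearest=19 d=17 new=(8,27) → add node 20 parent=19 cost=28
28. q=(9,27) nearest=20 d=1 new=(9,27) → add node 21 parent=20 cost=29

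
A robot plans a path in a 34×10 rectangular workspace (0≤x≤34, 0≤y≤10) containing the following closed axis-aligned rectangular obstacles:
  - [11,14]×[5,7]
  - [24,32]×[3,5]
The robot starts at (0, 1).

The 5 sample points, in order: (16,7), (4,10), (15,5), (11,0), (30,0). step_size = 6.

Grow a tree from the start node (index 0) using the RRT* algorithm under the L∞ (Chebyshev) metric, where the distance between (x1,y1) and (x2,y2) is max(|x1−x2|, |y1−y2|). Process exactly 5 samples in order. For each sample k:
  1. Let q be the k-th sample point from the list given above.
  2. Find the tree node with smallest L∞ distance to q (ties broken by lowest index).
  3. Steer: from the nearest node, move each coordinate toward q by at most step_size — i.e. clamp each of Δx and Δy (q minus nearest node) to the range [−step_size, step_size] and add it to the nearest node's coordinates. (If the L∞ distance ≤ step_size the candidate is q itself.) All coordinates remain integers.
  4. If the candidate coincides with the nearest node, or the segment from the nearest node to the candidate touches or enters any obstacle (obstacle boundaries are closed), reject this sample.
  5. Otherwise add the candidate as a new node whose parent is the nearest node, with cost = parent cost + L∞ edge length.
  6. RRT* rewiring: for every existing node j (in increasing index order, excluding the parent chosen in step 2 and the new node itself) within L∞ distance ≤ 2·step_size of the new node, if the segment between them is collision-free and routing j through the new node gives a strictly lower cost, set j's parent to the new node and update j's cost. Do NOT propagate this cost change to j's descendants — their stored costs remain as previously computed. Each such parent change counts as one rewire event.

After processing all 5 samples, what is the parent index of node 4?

Parent of node 4: 3

1. q=(16,7) nearest=0 d=16 new=(6,7) → add node 1 parent=0 cost=6
2. q=(4,10) nearest=1 d=3 new=(4,10) → add node 2 parent=1 cost=9
3. q=(15,5) nearest=1 d=9 new=(12,5) → blocked by [11,14]×[5,7], reject
4. q=(11,0) nearest=1 d=7 new=(11,1) → add node 3 parent=1 cost=12
5. q=(30,0) nearest=3 d=19 new=(17,0) → add node 4 parent=3 cost=18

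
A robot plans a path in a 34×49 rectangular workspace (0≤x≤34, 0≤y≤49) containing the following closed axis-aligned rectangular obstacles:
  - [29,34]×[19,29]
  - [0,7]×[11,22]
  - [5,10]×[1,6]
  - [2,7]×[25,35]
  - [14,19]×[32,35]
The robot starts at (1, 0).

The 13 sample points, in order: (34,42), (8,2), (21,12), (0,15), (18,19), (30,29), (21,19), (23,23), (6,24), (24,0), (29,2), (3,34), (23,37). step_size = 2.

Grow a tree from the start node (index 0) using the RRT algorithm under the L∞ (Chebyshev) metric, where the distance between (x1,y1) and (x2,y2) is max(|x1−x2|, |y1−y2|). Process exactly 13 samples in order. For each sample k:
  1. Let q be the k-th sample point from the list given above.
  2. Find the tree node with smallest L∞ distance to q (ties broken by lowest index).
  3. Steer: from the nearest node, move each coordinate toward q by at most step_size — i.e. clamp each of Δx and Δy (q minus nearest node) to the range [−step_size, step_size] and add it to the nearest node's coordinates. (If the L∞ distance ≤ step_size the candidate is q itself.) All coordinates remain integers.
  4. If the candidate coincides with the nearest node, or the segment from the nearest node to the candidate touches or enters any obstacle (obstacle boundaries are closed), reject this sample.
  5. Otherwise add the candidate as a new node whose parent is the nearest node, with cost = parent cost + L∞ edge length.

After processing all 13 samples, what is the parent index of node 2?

1. q=(34,42) nearest=0 d=42 new=(3,2) → add node 1 parent=0 cost=2
2. q=(8,2) nearest=1 d=5 new=(5,2) → blocked by [5,10]×[1,6], reject
3. q=(21,12) nearest=1 d=18 new=(5,4) → blocked by [5,10]×[1,6], reject
4. q=(0,15) nearest=1 d=13 new=(1,4) → add node 2 parent=1 cost=4
5. q=(18,19) nearest=1 d=17 new=(5,4) → blocked by [5,10]×[1,6], reject
6. q=(30,29) nearest=1 d=27 new=(5,4) → blocked by [5,10]×[1,6], reject
7. q=(21,19) nearest=1 d=18 new=(5,4) → blocked by [5,10]×[1,6], reject
8. q=(23,23) nearest=1 d=21 new=(5,4) → blocked by [5,10]×[1,6], reject
9. q=(6,24) nearest=2 d=20 new=(3,6) → add node 3 parent=2 cost=6
10. q=(24,0) nearest=1 d=21 new=(5,0) → add node 4 parent=1 cost=4
11. q=(29,2) nearest=4 d=24 new=(7,2) → blocked by [5,10]×[1,6], reject
12. q=(3,34) nearest=3 d=28 new=(3,8) → add node 5 parent=3 cost=8
13. q=(23,37) nearest=5 d=29 new=(5,10) → add node 6 parent=5 cost=10

Parent of node 2: 1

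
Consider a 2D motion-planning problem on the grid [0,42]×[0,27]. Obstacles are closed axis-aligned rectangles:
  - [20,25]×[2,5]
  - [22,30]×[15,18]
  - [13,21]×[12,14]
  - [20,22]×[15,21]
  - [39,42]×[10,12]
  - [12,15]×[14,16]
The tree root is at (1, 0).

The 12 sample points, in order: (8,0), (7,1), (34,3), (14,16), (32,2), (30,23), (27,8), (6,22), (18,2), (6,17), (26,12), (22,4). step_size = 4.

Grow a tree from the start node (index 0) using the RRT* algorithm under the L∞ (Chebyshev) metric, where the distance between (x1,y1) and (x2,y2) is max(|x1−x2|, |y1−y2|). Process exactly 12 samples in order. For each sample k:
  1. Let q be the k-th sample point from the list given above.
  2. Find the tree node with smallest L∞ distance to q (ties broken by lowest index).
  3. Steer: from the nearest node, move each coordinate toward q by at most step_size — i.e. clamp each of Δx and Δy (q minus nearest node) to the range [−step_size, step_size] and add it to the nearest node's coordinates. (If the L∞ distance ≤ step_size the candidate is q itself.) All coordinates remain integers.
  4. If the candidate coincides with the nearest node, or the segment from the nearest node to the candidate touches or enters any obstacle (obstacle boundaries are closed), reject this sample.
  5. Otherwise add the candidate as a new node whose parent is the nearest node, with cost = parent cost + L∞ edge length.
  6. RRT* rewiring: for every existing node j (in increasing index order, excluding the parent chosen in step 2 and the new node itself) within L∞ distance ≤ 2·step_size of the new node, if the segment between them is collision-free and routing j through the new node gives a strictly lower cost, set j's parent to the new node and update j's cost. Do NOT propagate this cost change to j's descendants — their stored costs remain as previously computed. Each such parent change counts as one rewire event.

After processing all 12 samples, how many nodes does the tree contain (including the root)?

Node count: 10

1. q=(8,0) nearest=0 d=7 new=(5,0) → add node 1 parent=0 cost=4
2. q=(7,1) nearest=1 d=2 new=(7,1) → add node 2 parent=1 cost=6
3. q=(34,3) nearest=2 d=27 new=(11,3) → add node 3 parent=2 cost=10
4. q=(14,16) nearest=3 d=13 new=(14,7) → add node 4 parent=3 cost=14
5. q=(32,2) nearest=4 d=18 new=(18,3) → add node 5 parent=4 cost=18
6. q=(30,23) nearest=4 d=16 new=(18,11) → add node 6 parent=4 cost=18
7. q=(27,8) nearest=5 d=9 new=(22,7) → blocked by [20,25]×[2,5], reject
8. q=(6,22) nearest=6 d=12 new=(14,15) → blocked by [13,21]×[12,14], reject
9. q=(18,2) nearest=5 d=1 new=(18,2) → add node 7 parent=5 cost=19
10. q=(6,17) nearest=4 d=10 new=(10,11) → add node 8 parent=4 cost=18
11. q=(26,12) nearest=6 d=8 new=(22,12) → add node 9 parent=6 cost=22
12. q=(22,4) nearest=5 d=4 new=(22,4) → blocked by [20,25]×[2,5], reject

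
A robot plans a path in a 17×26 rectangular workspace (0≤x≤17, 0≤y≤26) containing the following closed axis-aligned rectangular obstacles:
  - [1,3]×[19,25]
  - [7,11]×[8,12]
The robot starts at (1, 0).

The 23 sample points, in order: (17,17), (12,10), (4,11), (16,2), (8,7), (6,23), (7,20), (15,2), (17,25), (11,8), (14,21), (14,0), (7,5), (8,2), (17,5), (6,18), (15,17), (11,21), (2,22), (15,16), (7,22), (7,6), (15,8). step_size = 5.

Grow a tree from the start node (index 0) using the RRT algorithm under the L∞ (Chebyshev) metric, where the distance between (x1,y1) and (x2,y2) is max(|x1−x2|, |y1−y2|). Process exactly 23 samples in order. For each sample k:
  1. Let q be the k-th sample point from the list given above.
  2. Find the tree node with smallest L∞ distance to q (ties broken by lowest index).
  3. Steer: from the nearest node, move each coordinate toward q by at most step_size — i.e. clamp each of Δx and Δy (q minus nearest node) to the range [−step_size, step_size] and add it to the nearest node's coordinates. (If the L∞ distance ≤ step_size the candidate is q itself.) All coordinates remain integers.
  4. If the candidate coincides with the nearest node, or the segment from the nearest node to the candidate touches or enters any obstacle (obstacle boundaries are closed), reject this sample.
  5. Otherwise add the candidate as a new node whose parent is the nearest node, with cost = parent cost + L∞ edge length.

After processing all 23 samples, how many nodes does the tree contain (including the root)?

Node count: 21

1. q=(17,17) nearest=0 d=17 new=(6,5) → add node 1 parent=0 cost=5
2. q=(12,10) nearest=1 d=6 new=(11,10) → blocked by [7,11]×[8,12], reject
3. q=(4,11) nearest=1 d=6 new=(4,10) → add node 2 parent=1 cost=10
4. q=(16,2) nearest=1 d=10 new=(11,2) → add node 3 parent=1 cost=10
5. q=(8,7) nearest=1 d=2 new=(8,7) → add node 4 parent=1 cost=7
6. q=(6,23) nearest=2 d=13 new=(6,15) → add node 5 parent=2 cost=15
7. q=(7,20) nearest=5 d=5 new=(7,20) → add node 6 parent=5 cost=20
8. q=(15,2) nearest=3 d=4 new=(15,2) → add node 7 parent=3 cost=14
9. q=(17,25) nearest=6 d=10 new=(12,25) → add node 8 parent=6 cost=25
10. q=(11,8) nearest=4 d=3 new=(11,8) → blocked by [7,11]×[8,12], reject
11. q=(14,21) nearest=8 d=4 new=(14,21) → add node 9 parent=8 cost=29
12. q=(14,0) nearest=7 d=2 new=(14,0) → add node 10 parent=7 cost=16
13. q=(7,5) nearest=1 d=1 new=(7,5) → add node 11 parent=1 cost=6
14. q=(8,2) nearest=1 d=3 new=(8,2) → add node 12 parent=1 cost=8
15. q=(17,5) nearest=7 d=3 new=(17,5) → add node 13 parent=7 cost=17
16. q=(6,18) nearest=6 d=2 new=(6,18) → add node 14 parent=6 cost=22
17. q=(15,17) nearest=9 d=4 new=(15,17) → add node 15 parent=9 cost=33
18. q=(11,21) nearest=9 d=3 new=(11,21) → add node 16 parent=9 cost=32
19. q=(2,22) nearest=14 d=4 new=(2,22) → blocked by [1,3]×[19,25], reject
20. q=(15,16) nearest=15 d=1 new=(15,16) → add node 17 parent=15 cost=34
21. q=(7,22) nearest=6 d=2 new=(7,22) → add node 18 parent=6 cost=22
22. q=(7,6) nearest=1 d=1 new=(7,6) → add node 19 parent=1 cost=6
23. q=(15,8) nearest=13 d=3 new=(15,8) → add node 20 parent=13 cost=20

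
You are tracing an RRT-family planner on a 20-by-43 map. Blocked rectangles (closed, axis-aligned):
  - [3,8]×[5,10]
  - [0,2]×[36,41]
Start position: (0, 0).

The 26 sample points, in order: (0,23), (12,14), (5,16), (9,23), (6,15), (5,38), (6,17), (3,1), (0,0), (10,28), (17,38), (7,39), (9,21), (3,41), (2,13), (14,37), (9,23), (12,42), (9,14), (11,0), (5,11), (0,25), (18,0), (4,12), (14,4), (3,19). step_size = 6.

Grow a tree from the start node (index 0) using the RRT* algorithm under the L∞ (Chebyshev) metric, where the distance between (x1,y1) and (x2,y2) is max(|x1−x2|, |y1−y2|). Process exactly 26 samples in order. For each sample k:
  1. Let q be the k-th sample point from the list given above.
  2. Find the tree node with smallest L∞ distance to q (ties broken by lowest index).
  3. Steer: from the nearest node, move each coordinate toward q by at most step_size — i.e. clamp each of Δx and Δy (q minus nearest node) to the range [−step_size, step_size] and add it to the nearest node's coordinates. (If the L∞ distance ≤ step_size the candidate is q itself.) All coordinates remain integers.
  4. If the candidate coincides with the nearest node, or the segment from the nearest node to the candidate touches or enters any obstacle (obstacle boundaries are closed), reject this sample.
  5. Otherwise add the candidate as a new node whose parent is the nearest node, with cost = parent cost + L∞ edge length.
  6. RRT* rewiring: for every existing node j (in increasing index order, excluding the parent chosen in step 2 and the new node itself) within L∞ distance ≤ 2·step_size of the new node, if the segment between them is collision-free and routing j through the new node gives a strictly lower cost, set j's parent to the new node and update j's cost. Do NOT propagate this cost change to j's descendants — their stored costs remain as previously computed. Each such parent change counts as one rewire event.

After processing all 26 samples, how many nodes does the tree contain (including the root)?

1. q=(0,23) nearest=0 d=23 new=(0,6) → add node 1 parent=0 cost=6
2. q=(12,14) nearest=1 d=12 new=(6,12) → blocked by [3,8]×[5,10], reject
3. q=(5,16) nearest=1 d=10 new=(5,12) → blocked by [3,8]×[5,10], reject
4. q=(9,23) nearest=1 d=17 new=(6,12) → blocked by [3,8]×[5,10], reject
5. q=(6,15) nearest=1 d=9 new=(6,12) → blocked by [3,8]×[5,10], reject
6. q=(5,38) nearest=1 d=32 new=(5,12) → blocked by [3,8]×[5,10], reject
7. q=(6,17) nearest=1 d=11 new=(6,12) → blocked by [3,8]×[5,10], reject
8. q=(3,1) nearest=0 d=3 new=(3,1) → add node 2 parent=0 cost=3
9. q=(0,0) nearest=0 d=0 → coincident, reject
10. q=(10,28) nearest=1 d=22 new=(6,12) → blocked by [3,8]×[5,10], reject
11. q=(17,38) nearest=1 d=32 new=(6,12) → blocked by [3,8]×[5,10], reject
12. q=(7,39) nearest=1 d=33 new=(6,12) → blocked by [3,8]×[5,10], reject
13. q=(9,21) nearest=1 d=15 new=(6,12) → blocked by [3,8]×[5,10], reject
14. q=(3,41) nearest=1 d=35 new=(3,12) → add node 3 parent=1 cost=12
15. q=(2,13) nearest=3 d=1 new=(2,13) → add node 4 parent=3 cost=13
16. q=(14,37) nearest=4 d=24 new=(8,19) → add node 5 parent=4 cost=19
17. q=(9,23) nearest=5 d=4 new=(9,23) → add node 6 parent=5 cost=23
18. q=(12,42) nearest=6 d=19 new=(12,29) → add node 7 parent=6 cost=29
19. q=(9,14) nearest=5 d=5 new=(9,14) → add node 8 parent=5 cost=24
20. q=(11,0) nearest=2 d=8 new=(9,0) → add node 9 parent=2 cost=9
21. q=(5,11) nearest=3 d=2 new=(5,11) → add node 10 parent=3 cost=14; rewire 8→10 (18<24)
22. q=(0,25) nearest=5 d=8 new=(2,25) → add node 11 parent=5 cost=25
23. q=(18,0) nearest=9 d=9 new=(15,0) → add node 12 parent=9 cost=15
24. q=(4,12) nearest=3 d=1 new=(4,12) → add node 13 parent=3 cost=13
25. q=(14,4) nearest=12 d=4 new=(14,4) → add node 14 parent=12 cost=19
26. q=(3,19) nearest=5 d=5 new=(3,19) → add node 15 parent=5 cost=24

Node count: 16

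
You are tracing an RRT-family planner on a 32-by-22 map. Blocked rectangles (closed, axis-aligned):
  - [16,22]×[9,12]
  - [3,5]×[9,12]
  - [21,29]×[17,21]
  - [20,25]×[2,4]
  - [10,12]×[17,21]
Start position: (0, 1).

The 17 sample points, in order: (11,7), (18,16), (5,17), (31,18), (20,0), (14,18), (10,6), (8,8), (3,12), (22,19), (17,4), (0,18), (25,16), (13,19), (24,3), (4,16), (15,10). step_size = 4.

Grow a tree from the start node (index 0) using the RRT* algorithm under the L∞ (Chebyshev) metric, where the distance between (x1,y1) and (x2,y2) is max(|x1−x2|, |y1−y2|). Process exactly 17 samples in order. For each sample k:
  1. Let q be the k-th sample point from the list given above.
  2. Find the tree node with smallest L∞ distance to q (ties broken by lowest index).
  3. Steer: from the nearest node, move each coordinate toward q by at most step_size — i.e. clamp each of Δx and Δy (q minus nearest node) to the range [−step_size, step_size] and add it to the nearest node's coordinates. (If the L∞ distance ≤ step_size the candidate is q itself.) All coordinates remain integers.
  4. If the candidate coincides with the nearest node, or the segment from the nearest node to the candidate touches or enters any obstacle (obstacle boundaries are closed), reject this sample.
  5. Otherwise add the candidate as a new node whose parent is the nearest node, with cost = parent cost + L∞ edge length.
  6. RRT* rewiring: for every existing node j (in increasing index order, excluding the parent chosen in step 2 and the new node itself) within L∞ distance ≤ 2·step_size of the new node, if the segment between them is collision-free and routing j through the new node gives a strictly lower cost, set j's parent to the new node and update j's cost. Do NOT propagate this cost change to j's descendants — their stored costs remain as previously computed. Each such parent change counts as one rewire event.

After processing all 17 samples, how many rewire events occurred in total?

Rewire events: 1

1. q=(11,7) nearest=0 d=11 new=(4,5) → add node 1 parent=0 cost=4
2. q=(18,16) nearest=1 d=14 new=(8,9) → add node 2 parent=1 cost=8
3. q=(5,17) nearest=2 d=8 new=(5,13) → add node 3 parent=2 cost=12
4. q=(31,18) nearest=2 d=23 new=(12,13) → add node 4 parent=2 cost=12
5. q=(20,0) nearest=2 d=12 new=(12,5) → add node 5 parent=2 cost=12
6. q=(14,18) nearest=4 d=5 new=(14,17) → add node 6 parent=4 cost=16
7. q=(10,6) nearest=5 d=2 new=(10,6) → add node 7 parent=5 cost=14
8. q=(8,8) nearest=2 d=1 new=(8,8) → add node 8 parent=2 cost=9; rewire 7→8 (11<14)
9. q=(3,12) nearest=3 d=2 new=(3,12) → blocked by [3,5]×[9,12], reject
10. q=(22,19) nearest=6 d=8 new=(18,19) → add node 9 parent=6 cost=20
11. q=(17,4) nearest=5 d=5 new=(16,4) → add node 10 parent=5 cost=16
12. q=(0,18) nearest=3 d=5 new=(1,17) → add node 11 parent=3 cost=16
13. q=(25,16) nearest=9 d=7 new=(22,16) → add node 12 parent=9 cost=24
14. q=(13,19) nearest=6 d=2 new=(13,19) → add node 13 parent=6 cost=18
15. q=(24,3) nearest=10 d=8 new=(20,3) → blocked by [20,25]×[2,4], reject
16. q=(4,16) nearest=3 d=3 new=(4,16) → add node 14 parent=3 cost=15
17. q=(15,10) nearest=4 d=3 new=(15,10) → add node 15 parent=4 cost=15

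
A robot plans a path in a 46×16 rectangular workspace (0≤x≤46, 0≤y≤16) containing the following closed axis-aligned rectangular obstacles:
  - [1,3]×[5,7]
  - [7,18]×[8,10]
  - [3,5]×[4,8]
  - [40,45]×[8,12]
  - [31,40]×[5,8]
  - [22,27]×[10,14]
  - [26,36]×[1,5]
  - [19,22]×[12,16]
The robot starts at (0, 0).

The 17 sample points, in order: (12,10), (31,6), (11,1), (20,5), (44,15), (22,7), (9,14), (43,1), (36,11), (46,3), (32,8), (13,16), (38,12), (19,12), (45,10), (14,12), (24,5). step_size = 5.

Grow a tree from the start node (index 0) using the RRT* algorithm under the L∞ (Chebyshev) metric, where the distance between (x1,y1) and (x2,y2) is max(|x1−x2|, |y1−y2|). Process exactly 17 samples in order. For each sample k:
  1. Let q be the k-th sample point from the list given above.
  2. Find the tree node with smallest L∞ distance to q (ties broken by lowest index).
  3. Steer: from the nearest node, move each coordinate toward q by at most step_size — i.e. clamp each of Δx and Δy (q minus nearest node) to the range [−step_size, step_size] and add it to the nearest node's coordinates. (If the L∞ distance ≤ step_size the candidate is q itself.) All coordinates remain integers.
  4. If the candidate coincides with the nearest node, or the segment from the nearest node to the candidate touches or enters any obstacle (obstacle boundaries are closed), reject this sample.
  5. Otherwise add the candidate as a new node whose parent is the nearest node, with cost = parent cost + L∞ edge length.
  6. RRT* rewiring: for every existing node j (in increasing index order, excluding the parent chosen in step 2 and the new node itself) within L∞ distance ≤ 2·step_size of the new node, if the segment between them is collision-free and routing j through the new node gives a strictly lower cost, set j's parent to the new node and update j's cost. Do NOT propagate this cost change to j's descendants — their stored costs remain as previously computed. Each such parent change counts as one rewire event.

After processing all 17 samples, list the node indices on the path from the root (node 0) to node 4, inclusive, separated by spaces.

Path: 0 1 2 3 4

1. q=(12,10) nearest=0 d=12 new=(5,5) → blocked by [3,5]×[4,8], reject
2. q=(31,6) nearest=0 d=31 new=(5,5) → blocked by [3,5]×[4,8], reject
3. q=(11,1) nearest=0 d=11 new=(5,1) → add node 1 parent=0 cost=5
4. q=(20,5) nearest=1 d=15 new=(10,5) → add node 2 parent=1 cost=10
5. q=(44,15) nearest=2 d=34 new=(15,10) → blocked by [7,18]×[8,10], reject
6. q=(22,7) nearest=2 d=12 new=(15,7) → add node 3 parent=2 cost=15
7. q=(9,14) nearest=3 d=7 new=(10,12) → blocked by [7,18]×[8,10], reject
8. q=(43,1) nearest=3 d=28 new=(20,2) → add node 4 parent=3 cost=20
9. q=(36,11) nearest=4 d=16 new=(25,7) → add node 5 parent=4 cost=25
10. q=(46,3) nearest=5 d=21 new=(30,3) → blocked by [26,36]×[1,5], reject
11. q=(32,8) nearest=5 d=7 new=(30,8) → add node 6 parent=5 cost=30
12. q=(13,16) nearest=3 d=9 new=(13,12) → blocked by [7,18]×[8,10], reject
13. q=(38,12) nearest=6 d=8 new=(35,12) → add node 7 parent=6 cost=35
14. q=(19,12) nearest=3 d=5 new=(19,12) → blocked by [7,18]×[8,10], reject
15. q=(45,10) nearest=7 d=10 new=(40,10) → blocked by [40,45]×[8,12], reject
16. q=(14,12) nearest=3 d=5 new=(14,12) → blocked by [7,18]×[8,10], reject
17. q=(24,5) nearest=5 d=2 new=(24,5) → add node 8 parent=5 cost=27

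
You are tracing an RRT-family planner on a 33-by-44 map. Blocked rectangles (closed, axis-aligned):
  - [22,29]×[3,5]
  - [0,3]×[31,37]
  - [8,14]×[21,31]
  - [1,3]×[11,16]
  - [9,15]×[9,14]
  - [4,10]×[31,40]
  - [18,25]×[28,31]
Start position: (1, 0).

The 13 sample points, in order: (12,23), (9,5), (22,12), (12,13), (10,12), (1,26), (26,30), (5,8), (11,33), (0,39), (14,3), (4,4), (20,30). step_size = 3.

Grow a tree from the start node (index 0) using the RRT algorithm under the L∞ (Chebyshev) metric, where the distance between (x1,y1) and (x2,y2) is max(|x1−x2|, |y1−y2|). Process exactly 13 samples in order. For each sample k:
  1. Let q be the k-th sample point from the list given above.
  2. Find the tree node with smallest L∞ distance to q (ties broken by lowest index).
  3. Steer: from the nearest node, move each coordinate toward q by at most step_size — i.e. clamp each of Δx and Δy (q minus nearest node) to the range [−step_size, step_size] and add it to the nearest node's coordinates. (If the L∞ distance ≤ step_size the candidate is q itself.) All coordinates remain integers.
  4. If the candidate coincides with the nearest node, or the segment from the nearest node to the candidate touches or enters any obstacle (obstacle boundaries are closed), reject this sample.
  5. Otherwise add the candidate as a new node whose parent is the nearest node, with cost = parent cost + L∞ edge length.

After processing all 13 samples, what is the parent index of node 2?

Parent of node 2: 1

1. q=(12,23) nearest=0 d=23 new=(4,3) → add node 1 parent=0 cost=3
2. q=(9,5) nearest=1 d=5 new=(7,5) → add node 2 parent=1 cost=6
3. q=(22,12) nearest=2 d=15 new=(10,8) → add node 3 parent=2 cost=9
4. q=(12,13) nearest=3 d=5 new=(12,11) → blocked by [9,15]×[9,14], reject
5. q=(10,12) nearest=3 d=4 new=(10,11) → blocked by [9,15]×[9,14], reject
6. q=(1,26) nearest=3 d=18 new=(7,11) → blocked by [9,15]×[9,14], reject
7. q=(26,30) nearest=3 d=22 new=(13,11) → blocked by [9,15]×[9,14], reject
8. q=(5,8) nearest=2 d=3 new=(5,8) → add node 4 parent=2 cost=9
9. q=(11,33) nearest=3 d=25 new=(11,11) → blocked by [9,15]×[9,14], reject
10. q=(0,39) nearest=3 d=31 new=(7,11) → blocked by [9,15]×[9,14], reject
11. q=(14,3) nearest=3 d=5 new=(13,5) → add node 5 parent=3 cost=12
12. q=(4,4) nearest=1 d=1 new=(4,4) → add node 6 parent=1 cost=4
13. q=(20,30) nearest=3 d=22 new=(13,11) → blocked by [9,15]×[9,14], reject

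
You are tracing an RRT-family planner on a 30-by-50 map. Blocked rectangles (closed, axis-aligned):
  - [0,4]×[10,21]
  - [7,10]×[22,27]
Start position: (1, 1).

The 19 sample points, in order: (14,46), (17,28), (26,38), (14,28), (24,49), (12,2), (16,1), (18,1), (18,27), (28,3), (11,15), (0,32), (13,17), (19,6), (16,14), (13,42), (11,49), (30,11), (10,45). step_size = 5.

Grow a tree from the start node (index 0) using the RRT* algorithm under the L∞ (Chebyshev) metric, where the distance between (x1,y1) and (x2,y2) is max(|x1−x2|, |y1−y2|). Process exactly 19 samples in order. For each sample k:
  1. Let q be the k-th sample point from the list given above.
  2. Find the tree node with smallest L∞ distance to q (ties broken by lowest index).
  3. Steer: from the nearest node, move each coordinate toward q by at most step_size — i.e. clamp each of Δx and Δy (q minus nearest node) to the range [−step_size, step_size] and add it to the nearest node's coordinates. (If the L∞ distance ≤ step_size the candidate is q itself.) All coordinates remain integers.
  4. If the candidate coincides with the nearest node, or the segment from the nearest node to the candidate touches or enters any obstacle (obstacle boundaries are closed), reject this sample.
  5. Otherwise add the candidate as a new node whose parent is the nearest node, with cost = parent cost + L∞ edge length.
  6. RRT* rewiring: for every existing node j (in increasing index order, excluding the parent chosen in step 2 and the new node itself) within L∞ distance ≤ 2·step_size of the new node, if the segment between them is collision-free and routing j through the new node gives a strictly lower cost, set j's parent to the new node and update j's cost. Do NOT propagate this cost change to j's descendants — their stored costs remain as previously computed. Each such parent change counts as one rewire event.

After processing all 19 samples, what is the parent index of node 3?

Parent of node 3: 2

1. q=(14,46) nearest=0 d=45 new=(6,6) → add node 1 parent=0 cost=5
2. q=(17,28) nearest=1 d=22 new=(11,11) → add node 2 parent=1 cost=10
3. q=(26,38) nearest=2 d=27 new=(16,16) → add node 3 parent=2 cost=15
4. q=(14,28) nearest=3 d=12 new=(14,21) → add node 4 parent=3 cost=20
5. q=(24,49) nearest=4 d=28 new=(19,26) → add node 5 parent=4 cost=25
6. q=(12,2) nearest=1 d=6 new=(11,2) → add node 6 parent=1 cost=10
7. q=(16,1) nearest=6 d=5 new=(16,1) → add node 7 parent=6 cost=15
8. q=(18,1) nearest=7 d=2 new=(18,1) → add node 8 parent=7 cost=17
9. q=(18,27) nearest=5 d=1 new=(18,27) → add node 9 parent=5 cost=26
10. q=(28,3) nearest=8 d=10 new=(23,3) → add node 10 parent=8 cost=22
11. q=(11,15) nearest=2 d=4 new=(11,15) → add node 11 parent=2 cost=14
12. q=(0,32) nearest=4 d=14 new=(9,26) → blocked by [7,10]×[22,27], reject
13. q=(13,17) nearest=11 d=2 new=(13,17) → add node 12 parent=11 cost=16
14. q=(19,6) nearest=10 d=4 new=(19,6) → add node 13 parent=10 cost=26
15. q=(16,14) nearest=3 d=2 new=(16,14) → add node 14 parent=3 cost=17; rewire 13→14 (25<26)
16. q=(13,42) nearest=9 d=15 new=(13,32) → add node 15 parent=9 cost=31
17. q=(11,49) nearest=15 d=17 new=(11,37) → add node 16 parent=15 cost=36
18. q=(30,11) nearest=10 d=8 new=(28,8) → add node 17 parent=10 cost=27
19. q=(10,45) nearest=16 d=8 new=(10,42) → add node 18 parent=16 cost=41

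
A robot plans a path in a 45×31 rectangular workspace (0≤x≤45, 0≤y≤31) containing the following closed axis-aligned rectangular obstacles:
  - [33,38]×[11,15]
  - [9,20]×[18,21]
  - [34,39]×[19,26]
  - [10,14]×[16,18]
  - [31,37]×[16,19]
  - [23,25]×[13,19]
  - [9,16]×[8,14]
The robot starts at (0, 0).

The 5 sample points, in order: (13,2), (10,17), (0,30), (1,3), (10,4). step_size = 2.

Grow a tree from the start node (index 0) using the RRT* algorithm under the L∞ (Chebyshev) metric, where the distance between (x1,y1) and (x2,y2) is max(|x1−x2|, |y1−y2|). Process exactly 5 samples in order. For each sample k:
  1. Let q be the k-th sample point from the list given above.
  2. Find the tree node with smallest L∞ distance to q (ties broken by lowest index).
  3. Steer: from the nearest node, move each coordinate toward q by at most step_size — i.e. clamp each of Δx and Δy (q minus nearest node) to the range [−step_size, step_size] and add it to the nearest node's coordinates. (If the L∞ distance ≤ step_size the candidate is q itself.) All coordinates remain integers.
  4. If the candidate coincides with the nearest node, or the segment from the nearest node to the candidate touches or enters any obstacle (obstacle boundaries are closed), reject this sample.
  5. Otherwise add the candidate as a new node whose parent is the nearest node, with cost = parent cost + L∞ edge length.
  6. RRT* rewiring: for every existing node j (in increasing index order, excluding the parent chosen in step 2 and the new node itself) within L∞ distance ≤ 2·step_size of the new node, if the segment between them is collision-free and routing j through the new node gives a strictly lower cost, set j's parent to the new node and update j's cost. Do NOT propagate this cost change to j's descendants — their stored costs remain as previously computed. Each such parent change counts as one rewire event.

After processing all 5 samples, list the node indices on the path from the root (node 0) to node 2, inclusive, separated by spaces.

1. q=(13,2) nearest=0 d=13 new=(2,2) → add node 1 parent=0 cost=2
2. q=(10,17) nearest=1 d=15 new=(4,4) → add node 2 parent=1 cost=4
3. q=(0,30) nearest=2 d=26 new=(2,6) → add node 3 parent=2 cost=6
4. q=(1,3) nearest=1 d=1 new=(1,3) → add node 4 parent=1 cost=3
5. q=(10,4) nearest=2 d=6 new=(6,4) → add node 5 parent=2 cost=6

Path: 0 1 2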